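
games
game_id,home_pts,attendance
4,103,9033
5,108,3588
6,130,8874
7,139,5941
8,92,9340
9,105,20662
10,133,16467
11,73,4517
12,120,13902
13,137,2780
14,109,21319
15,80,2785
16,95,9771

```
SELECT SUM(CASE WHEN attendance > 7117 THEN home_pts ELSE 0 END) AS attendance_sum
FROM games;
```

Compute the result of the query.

game_id=4: ✓ → 103
game_id=5: ✗
game_id=6: ✓ → 130
game_id=7: ✗
game_id=8: ✓ → 92
game_id=9: ✓ → 105
game_id=10: ✓ → 133
game_id=11: ✗
game_id=12: ✓ → 120
game_id=13: ✗
game_id=14: ✓ → 109
game_id=15: ✗
game_id=16: ✓ → 95
attendance_sum = 103 + 130 + 92 + 105 + 133 + 120 + 109 + 95 = 887

887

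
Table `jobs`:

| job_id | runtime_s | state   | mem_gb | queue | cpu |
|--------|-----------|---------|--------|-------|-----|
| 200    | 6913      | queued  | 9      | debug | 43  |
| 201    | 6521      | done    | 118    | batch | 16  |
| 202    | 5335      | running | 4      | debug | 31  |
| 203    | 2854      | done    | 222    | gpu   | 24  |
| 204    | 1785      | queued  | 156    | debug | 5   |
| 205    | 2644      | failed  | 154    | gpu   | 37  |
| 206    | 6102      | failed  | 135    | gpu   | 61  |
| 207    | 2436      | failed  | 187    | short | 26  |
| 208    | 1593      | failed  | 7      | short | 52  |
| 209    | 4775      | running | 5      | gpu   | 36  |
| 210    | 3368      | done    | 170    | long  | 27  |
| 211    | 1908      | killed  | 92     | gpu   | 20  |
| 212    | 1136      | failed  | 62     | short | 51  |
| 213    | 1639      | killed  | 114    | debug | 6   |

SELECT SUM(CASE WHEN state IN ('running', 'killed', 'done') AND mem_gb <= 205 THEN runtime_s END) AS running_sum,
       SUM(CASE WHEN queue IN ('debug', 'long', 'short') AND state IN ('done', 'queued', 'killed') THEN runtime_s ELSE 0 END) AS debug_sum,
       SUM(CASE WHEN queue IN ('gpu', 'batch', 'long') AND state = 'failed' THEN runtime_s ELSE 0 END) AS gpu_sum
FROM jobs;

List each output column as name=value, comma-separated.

running_sum=23546, debug_sum=13705, gpu_sum=8746

[running_sum: state IN ('running', 'killed', 'done') AND mem_gb <= 205]
job_id=200: ✗
job_id=201: ✓ → 6521
job_id=202: ✓ → 5335
job_id=203: ✗
job_id=204: ✗
job_id=205: ✗
job_id=206: ✗
job_id=207: ✗
job_id=208: ✗
job_id=209: ✓ → 4775
job_id=210: ✓ → 3368
job_id=211: ✓ → 1908
job_id=212: ✗
job_id=213: ✓ → 1639
running_sum = 6521 + 5335 + 4775 + 3368 + 1908 + 1639 = 23546
—
[debug_sum: queue IN ('debug', 'long', 'short') AND state IN ('done', 'queued', 'killed')]
job_id=200: ✓ → 6913
job_id=201: ✗
job_id=202: ✗
job_id=203: ✗
job_id=204: ✓ → 1785
job_id=205: ✗
job_id=206: ✗
job_id=207: ✗
job_id=208: ✗
job_id=209: ✗
job_id=210: ✓ → 3368
job_id=211: ✗
job_id=212: ✗
job_id=213: ✓ → 1639
debug_sum = 6913 + 1785 + 3368 + 1639 = 13705
—
[gpu_sum: queue IN ('gpu', 'batch', 'long') AND state = 'failed']
job_id=200: ✗
job_id=201: ✗
job_id=202: ✗
job_id=203: ✗
job_id=204: ✗
job_id=205: ✓ → 2644
job_id=206: ✓ → 6102
job_id=207: ✗
job_id=208: ✗
job_id=209: ✗
job_id=210: ✗
job_id=211: ✗
job_id=212: ✗
job_id=213: ✗
gpu_sum = 2644 + 6102 = 8746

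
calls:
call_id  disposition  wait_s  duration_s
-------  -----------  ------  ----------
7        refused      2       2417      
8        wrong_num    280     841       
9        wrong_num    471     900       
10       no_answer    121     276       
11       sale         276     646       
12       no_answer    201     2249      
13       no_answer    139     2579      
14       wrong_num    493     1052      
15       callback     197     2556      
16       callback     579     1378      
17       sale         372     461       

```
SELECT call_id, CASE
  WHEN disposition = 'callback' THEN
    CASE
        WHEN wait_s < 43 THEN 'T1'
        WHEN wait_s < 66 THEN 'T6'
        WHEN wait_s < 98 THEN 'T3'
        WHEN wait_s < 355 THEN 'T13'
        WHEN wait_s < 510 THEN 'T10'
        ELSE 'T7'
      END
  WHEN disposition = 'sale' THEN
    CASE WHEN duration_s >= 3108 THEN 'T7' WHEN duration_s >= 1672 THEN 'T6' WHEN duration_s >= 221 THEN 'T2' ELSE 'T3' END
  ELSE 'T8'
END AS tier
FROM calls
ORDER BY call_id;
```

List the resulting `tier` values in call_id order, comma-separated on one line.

call_id=7: disposition='refused' → outer ELSE → T8
call_id=8: disposition='wrong_num' → outer ELSE → T8
call_id=9: disposition='wrong_num' → outer ELSE → T8
call_id=10: disposition='no_answer' → outer ELSE → T8
call_id=11: disposition='sale' → inner[duration_s >= 221] → T2
call_id=12: disposition='no_answer' → outer ELSE → T8
call_id=13: disposition='no_answer' → outer ELSE → T8
call_id=14: disposition='wrong_num' → outer ELSE → T8
call_id=15: disposition='callback' → inner[wait_s < 355] → T13
call_id=16: disposition='callback' → inner[ELSE] → T7
call_id=17: disposition='sale' → inner[duration_s >= 221] → T2

T8, T8, T8, T8, T2, T8, T8, T8, T13, T7, T2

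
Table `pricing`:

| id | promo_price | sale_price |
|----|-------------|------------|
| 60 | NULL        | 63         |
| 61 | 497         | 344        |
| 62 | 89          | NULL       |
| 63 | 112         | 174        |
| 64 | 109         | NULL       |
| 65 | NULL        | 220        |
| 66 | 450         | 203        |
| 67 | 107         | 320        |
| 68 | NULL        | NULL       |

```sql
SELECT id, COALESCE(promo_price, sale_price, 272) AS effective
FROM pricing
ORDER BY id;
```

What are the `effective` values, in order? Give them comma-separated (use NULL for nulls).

id=60: promo_price=NULL, sale_price=63 → 63
id=61: promo_price=497 → 497
id=62: promo_price=89 → 89
id=63: promo_price=112 → 112
id=64: promo_price=109 → 109
id=65: promo_price=NULL, sale_price=220 → 220
id=66: promo_price=450 → 450
id=67: promo_price=107 → 107
id=68: promo_price=NULL, sale_price=NULL, → literal 272 → 272

63, 497, 89, 112, 109, 220, 450, 107, 272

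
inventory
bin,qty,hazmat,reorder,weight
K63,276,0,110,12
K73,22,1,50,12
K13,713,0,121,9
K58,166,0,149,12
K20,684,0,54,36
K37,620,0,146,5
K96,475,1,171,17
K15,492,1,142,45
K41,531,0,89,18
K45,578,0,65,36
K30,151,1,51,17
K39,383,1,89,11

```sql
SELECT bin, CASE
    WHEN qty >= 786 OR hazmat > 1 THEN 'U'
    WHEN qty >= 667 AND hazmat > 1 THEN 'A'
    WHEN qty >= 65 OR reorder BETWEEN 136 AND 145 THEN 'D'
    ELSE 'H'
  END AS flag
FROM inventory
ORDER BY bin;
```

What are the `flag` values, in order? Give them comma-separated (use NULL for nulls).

D, D, D, D, D, D, D, D, D, D, H, D

bin=K13: qty >= 65 OR reorder BETWEEN 136 AND 145 → D
bin=K15: qty >= 65 OR reorder BETWEEN 136 AND 145 → D
bin=K20: qty >= 65 OR reorder BETWEEN 136 AND 145 → D
bin=K30: qty >= 65 OR reorder BETWEEN 136 AND 145 → D
bin=K37: qty >= 65 OR reorder BETWEEN 136 AND 145 → D
bin=K39: qty >= 65 OR reorder BETWEEN 136 AND 145 → D
bin=K41: qty >= 65 OR reorder BETWEEN 136 AND 145 → D
bin=K45: qty >= 65 OR reorder BETWEEN 136 AND 145 → D
bin=K58: qty >= 65 OR reorder BETWEEN 136 AND 145 → D
bin=K63: qty >= 65 OR reorder BETWEEN 136 AND 145 → D
bin=K73: ELSE → H
bin=K96: qty >= 65 OR reorder BETWEEN 136 AND 145 → D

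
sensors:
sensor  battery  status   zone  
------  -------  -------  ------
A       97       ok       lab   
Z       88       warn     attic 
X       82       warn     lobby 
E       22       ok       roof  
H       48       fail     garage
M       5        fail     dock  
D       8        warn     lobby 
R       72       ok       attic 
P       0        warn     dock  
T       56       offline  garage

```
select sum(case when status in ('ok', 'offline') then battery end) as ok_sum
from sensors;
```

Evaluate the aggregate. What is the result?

sensor=A: ✓ → 97
sensor=Z: ✗
sensor=X: ✗
sensor=E: ✓ → 22
sensor=H: ✗
sensor=M: ✗
sensor=D: ✗
sensor=R: ✓ → 72
sensor=P: ✗
sensor=T: ✓ → 56
ok_sum = 97 + 22 + 72 + 56 = 247

247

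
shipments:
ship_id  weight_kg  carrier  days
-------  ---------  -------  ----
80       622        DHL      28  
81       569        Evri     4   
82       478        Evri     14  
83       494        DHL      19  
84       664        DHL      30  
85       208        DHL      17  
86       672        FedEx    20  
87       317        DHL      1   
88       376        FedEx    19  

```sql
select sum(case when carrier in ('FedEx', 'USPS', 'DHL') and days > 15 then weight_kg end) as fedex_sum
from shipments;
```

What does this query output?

ship_id=80: ✓ → 622
ship_id=81: ✗
ship_id=82: ✗
ship_id=83: ✓ → 494
ship_id=84: ✓ → 664
ship_id=85: ✓ → 208
ship_id=86: ✓ → 672
ship_id=87: ✗
ship_id=88: ✓ → 376
fedex_sum = 622 + 494 + 664 + 208 + 672 + 376 = 3036

3036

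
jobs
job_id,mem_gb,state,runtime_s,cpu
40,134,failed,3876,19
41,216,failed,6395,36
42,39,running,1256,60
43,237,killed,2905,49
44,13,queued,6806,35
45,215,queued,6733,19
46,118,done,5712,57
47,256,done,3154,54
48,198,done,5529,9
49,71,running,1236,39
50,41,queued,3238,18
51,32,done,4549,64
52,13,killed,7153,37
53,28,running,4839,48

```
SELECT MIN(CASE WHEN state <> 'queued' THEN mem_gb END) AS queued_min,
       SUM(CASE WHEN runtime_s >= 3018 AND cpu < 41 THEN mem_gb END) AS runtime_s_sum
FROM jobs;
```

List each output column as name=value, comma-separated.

queued_min=13, runtime_s_sum=830

[queued_min: state <> 'queued']
job_id=40: ✓ → 134
job_id=41: ✓ → 216
job_id=42: ✓ → 39
job_id=43: ✓ → 237
job_id=44: ✗
job_id=45: ✗
job_id=46: ✓ → 118
job_id=47: ✓ → 256
job_id=48: ✓ → 198
job_id=49: ✓ → 71
job_id=50: ✗
job_id=51: ✓ → 32
job_id=52: ✓ → 13
job_id=53: ✓ → 28
queued_min = MIN(134, 216, 39, 237, 118, 256, 198, 71, 32, 13, 28) = 13
—
[runtime_s_sum: runtime_s >= 3018 AND cpu < 41]
job_id=40: ✓ → 134
job_id=41: ✓ → 216
job_id=42: ✗
job_id=43: ✗
job_id=44: ✓ → 13
job_id=45: ✓ → 215
job_id=46: ✗
job_id=47: ✗
job_id=48: ✓ → 198
job_id=49: ✗
job_id=50: ✓ → 41
job_id=51: ✗
job_id=52: ✓ → 13
job_id=53: ✗
runtime_s_sum = 134 + 216 + 13 + 215 + 198 + 41 + 13 = 830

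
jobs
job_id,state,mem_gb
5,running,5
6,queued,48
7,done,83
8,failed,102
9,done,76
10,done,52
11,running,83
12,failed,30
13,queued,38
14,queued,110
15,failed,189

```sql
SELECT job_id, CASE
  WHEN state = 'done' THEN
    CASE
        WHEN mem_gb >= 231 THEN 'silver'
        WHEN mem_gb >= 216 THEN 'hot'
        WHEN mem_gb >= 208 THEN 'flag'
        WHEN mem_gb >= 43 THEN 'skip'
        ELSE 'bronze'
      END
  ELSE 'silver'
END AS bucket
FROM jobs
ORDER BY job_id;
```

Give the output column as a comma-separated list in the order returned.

silver, silver, skip, silver, skip, skip, silver, silver, silver, silver, silver

job_id=5: state='running' → outer ELSE → silver
job_id=6: state='queued' → outer ELSE → silver
job_id=7: state='done' → inner[mem_gb >= 43] → skip
job_id=8: state='failed' → outer ELSE → silver
job_id=9: state='done' → inner[mem_gb >= 43] → skip
job_id=10: state='done' → inner[mem_gb >= 43] → skip
job_id=11: state='running' → outer ELSE → silver
job_id=12: state='failed' → outer ELSE → silver
job_id=13: state='queued' → outer ELSE → silver
job_id=14: state='queued' → outer ELSE → silver
job_id=15: state='failed' → outer ELSE → silver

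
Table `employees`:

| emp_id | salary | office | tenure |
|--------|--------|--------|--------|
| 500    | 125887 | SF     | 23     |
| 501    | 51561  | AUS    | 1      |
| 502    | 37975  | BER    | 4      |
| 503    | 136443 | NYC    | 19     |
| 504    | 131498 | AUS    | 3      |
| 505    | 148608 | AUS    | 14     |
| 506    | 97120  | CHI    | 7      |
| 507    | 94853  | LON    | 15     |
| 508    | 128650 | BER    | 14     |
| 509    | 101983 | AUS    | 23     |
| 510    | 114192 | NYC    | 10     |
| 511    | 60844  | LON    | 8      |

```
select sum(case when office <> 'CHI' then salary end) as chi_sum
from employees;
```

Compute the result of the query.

emp_id=500: ✓ → 125887
emp_id=501: ✓ → 51561
emp_id=502: ✓ → 37975
emp_id=503: ✓ → 136443
emp_id=504: ✓ → 131498
emp_id=505: ✓ → 148608
emp_id=506: ✗
emp_id=507: ✓ → 94853
emp_id=508: ✓ → 128650
emp_id=509: ✓ → 101983
emp_id=510: ✓ → 114192
emp_id=511: ✓ → 60844
chi_sum = 125887 + 51561 + 37975 + 136443 + 131498 + 148608 + 94853 + 128650 + 101983 + 114192 + 60844 = 1132494

1132494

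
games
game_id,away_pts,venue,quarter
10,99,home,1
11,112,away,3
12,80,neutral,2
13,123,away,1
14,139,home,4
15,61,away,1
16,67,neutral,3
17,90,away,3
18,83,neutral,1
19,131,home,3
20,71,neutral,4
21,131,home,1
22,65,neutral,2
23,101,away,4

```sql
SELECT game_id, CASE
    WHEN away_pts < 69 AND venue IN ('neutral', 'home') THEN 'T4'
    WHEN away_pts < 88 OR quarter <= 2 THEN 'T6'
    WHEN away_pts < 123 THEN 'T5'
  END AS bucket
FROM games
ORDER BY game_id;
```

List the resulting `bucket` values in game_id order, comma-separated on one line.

T6, T5, T6, T6, NULL, T6, T4, T5, T6, NULL, T6, T6, T4, T5

game_id=10: away_pts < 88 OR quarter <= 2 → T6
game_id=11: away_pts < 123 → T5
game_id=12: away_pts < 88 OR quarter <= 2 → T6
game_id=13: away_pts < 88 OR quarter <= 2 → T6
game_id=14: (no match → NULL) → NULL
game_id=15: away_pts < 88 OR quarter <= 2 → T6
game_id=16: away_pts < 69 AND venue IN ('neutral', 'home') → T4
game_id=17: away_pts < 123 → T5
game_id=18: away_pts < 88 OR quarter <= 2 → T6
game_id=19: (no match → NULL) → NULL
game_id=20: away_pts < 88 OR quarter <= 2 → T6
game_id=21: away_pts < 88 OR quarter <= 2 → T6
game_id=22: away_pts < 69 AND venue IN ('neutral', 'home') → T4
game_id=23: away_pts < 123 → T5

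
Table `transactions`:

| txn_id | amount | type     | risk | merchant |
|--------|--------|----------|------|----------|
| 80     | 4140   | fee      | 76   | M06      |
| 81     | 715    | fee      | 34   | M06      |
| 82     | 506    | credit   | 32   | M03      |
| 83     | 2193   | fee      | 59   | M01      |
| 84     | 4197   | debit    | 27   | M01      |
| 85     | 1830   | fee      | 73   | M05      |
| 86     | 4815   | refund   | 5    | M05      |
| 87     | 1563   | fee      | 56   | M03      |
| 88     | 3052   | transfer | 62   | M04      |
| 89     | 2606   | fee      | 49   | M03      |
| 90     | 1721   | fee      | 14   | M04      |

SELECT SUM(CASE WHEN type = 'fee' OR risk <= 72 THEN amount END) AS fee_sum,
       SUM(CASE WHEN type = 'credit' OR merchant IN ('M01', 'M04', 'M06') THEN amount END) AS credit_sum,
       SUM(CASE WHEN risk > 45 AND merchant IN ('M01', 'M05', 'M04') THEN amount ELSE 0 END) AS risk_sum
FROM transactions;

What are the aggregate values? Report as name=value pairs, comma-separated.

[fee_sum: type = 'fee' OR risk <= 72]
txn_id=80: ✓ → 4140
txn_id=81: ✓ → 715
txn_id=82: ✓ → 506
txn_id=83: ✓ → 2193
txn_id=84: ✓ → 4197
txn_id=85: ✓ → 1830
txn_id=86: ✓ → 4815
txn_id=87: ✓ → 1563
txn_id=88: ✓ → 3052
txn_id=89: ✓ → 2606
txn_id=90: ✓ → 1721
fee_sum = 4140 + 715 + 506 + 2193 + 4197 + 1830 + 4815 + 1563 + 3052 + 2606 + 1721 = 27338
—
[credit_sum: type = 'credit' OR merchant IN ('M01', 'M04', 'M06')]
txn_id=80: ✓ → 4140
txn_id=81: ✓ → 715
txn_id=82: ✓ → 506
txn_id=83: ✓ → 2193
txn_id=84: ✓ → 4197
txn_id=85: ✗
txn_id=86: ✗
txn_id=87: ✗
txn_id=88: ✓ → 3052
txn_id=89: ✗
txn_id=90: ✓ → 1721
credit_sum = 4140 + 715 + 506 + 2193 + 4197 + 3052 + 1721 = 16524
—
[risk_sum: risk > 45 AND merchant IN ('M01', 'M05', 'M04')]
txn_id=80: ✗
txn_id=81: ✗
txn_id=82: ✗
txn_id=83: ✓ → 2193
txn_id=84: ✗
txn_id=85: ✓ → 1830
txn_id=86: ✗
txn_id=87: ✗
txn_id=88: ✓ → 3052
txn_id=89: ✗
txn_id=90: ✗
risk_sum = 2193 + 1830 + 3052 = 7075

fee_sum=27338, credit_sum=16524, risk_sum=7075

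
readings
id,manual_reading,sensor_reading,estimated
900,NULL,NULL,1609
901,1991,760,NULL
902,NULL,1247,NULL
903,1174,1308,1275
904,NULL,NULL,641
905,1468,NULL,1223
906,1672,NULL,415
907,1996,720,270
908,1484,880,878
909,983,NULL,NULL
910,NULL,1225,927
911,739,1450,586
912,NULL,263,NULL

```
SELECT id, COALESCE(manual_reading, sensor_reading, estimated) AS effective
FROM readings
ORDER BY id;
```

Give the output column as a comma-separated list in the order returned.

1609, 1991, 1247, 1174, 641, 1468, 1672, 1996, 1484, 983, 1225, 739, 263

id=900: manual_reading=NULL, sensor_reading=NULL, estimated=1609 → 1609
id=901: manual_reading=1991 → 1991
id=902: manual_reading=NULL, sensor_reading=1247 → 1247
id=903: manual_reading=1174 → 1174
id=904: manual_reading=NULL, sensor_reading=NULL, estimated=641 → 641
id=905: manual_reading=1468 → 1468
id=906: manual_reading=1672 → 1672
id=907: manual_reading=1996 → 1996
id=908: manual_reading=1484 → 1484
id=909: manual_reading=983 → 983
id=910: manual_reading=NULL, sensor_reading=1225 → 1225
id=911: manual_reading=739 → 739
id=912: manual_reading=NULL, sensor_reading=263 → 263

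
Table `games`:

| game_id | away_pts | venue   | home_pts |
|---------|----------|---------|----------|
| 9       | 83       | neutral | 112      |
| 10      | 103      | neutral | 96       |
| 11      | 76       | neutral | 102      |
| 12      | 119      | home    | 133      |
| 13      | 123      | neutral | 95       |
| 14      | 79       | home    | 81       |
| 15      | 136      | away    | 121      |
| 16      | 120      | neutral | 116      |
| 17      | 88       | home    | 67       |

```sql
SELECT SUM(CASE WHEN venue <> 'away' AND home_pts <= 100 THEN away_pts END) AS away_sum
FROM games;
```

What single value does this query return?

game_id=9: ✗
game_id=10: ✓ → 103
game_id=11: ✗
game_id=12: ✗
game_id=13: ✓ → 123
game_id=14: ✓ → 79
game_id=15: ✗
game_id=16: ✗
game_id=17: ✓ → 88
away_sum = 103 + 123 + 79 + 88 = 393

393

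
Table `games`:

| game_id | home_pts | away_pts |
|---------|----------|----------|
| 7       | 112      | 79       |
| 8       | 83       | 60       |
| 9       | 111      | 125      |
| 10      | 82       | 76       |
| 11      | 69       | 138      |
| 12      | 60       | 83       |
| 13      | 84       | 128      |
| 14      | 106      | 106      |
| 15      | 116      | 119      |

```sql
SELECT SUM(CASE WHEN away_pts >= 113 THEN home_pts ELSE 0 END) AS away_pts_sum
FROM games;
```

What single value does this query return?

game_id=7: ✗
game_id=8: ✗
game_id=9: ✓ → 111
game_id=10: ✗
game_id=11: ✓ → 69
game_id=12: ✗
game_id=13: ✓ → 84
game_id=14: ✗
game_id=15: ✓ → 116
away_pts_sum = 111 + 69 + 84 + 116 = 380

380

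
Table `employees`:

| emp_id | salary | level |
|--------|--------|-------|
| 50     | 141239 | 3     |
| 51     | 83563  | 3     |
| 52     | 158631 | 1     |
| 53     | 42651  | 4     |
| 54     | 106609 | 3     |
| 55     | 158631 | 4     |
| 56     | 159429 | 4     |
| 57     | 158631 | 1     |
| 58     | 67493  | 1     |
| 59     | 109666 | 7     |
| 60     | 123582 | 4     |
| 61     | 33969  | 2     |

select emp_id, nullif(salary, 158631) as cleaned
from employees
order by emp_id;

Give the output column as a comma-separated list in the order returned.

emp_id=50: salary=141239 vs 158631: differ → 141239
emp_id=51: salary=83563 vs 158631: differ → 83563
emp_id=52: salary=158631 vs 158631: equal → NULL
emp_id=53: salary=42651 vs 158631: differ → 42651
emp_id=54: salary=106609 vs 158631: differ → 106609
emp_id=55: salary=158631 vs 158631: equal → NULL
emp_id=56: salary=159429 vs 158631: differ → 159429
emp_id=57: salary=158631 vs 158631: equal → NULL
emp_id=58: salary=67493 vs 158631: differ → 67493
emp_id=59: salary=109666 vs 158631: differ → 109666
emp_id=60: salary=123582 vs 158631: differ → 123582
emp_id=61: salary=33969 vs 158631: differ → 33969

141239, 83563, NULL, 42651, 106609, NULL, 159429, NULL, 67493, 109666, 123582, 33969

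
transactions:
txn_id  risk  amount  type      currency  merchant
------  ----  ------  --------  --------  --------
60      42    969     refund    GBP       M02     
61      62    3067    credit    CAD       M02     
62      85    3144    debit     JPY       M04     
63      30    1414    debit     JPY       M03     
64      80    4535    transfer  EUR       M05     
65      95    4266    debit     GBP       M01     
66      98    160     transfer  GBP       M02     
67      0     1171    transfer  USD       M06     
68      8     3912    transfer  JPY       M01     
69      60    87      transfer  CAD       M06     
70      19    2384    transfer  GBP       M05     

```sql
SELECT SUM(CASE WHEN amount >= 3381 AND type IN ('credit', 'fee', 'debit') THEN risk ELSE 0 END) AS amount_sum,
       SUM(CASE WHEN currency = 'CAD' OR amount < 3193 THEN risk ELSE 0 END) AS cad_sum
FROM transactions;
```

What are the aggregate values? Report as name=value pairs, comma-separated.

[amount_sum: amount >= 3381 AND type IN ('credit', 'fee', 'debit')]
txn_id=60: ✗
txn_id=61: ✗
txn_id=62: ✗
txn_id=63: ✗
txn_id=64: ✗
txn_id=65: ✓ → 95
txn_id=66: ✗
txn_id=67: ✗
txn_id=68: ✗
txn_id=69: ✗
txn_id=70: ✗
amount_sum = 95
—
[cad_sum: currency = 'CAD' OR amount < 3193]
txn_id=60: ✓ → 42
txn_id=61: ✓ → 62
txn_id=62: ✓ → 85
txn_id=63: ✓ → 30
txn_id=64: ✗
txn_id=65: ✗
txn_id=66: ✓ → 98
txn_id=67: ✓ → 0
txn_id=68: ✗
txn_id=69: ✓ → 60
txn_id=70: ✓ → 19
cad_sum = 42 + 62 + 85 + 30 + 98 + 60 + 19 = 396

amount_sum=95, cad_sum=396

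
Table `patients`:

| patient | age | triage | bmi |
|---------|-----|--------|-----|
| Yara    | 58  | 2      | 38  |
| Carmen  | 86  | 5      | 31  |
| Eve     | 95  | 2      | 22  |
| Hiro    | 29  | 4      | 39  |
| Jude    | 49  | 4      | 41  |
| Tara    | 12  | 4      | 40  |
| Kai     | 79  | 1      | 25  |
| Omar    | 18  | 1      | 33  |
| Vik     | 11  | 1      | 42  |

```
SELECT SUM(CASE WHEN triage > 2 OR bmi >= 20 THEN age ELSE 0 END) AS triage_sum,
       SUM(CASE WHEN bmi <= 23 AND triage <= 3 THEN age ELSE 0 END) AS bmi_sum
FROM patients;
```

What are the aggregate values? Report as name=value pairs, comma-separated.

[triage_sum: triage > 2 OR bmi >= 20]
patient=Yara: ✓ → 58
patient=Carmen: ✓ → 86
patient=Eve: ✓ → 95
patient=Hiro: ✓ → 29
patient=Jude: ✓ → 49
patient=Tara: ✓ → 12
patient=Kai: ✓ → 79
patient=Omar: ✓ → 18
patient=Vik: ✓ → 11
triage_sum = 58 + 86 + 95 + 29 + 49 + 12 + 79 + 18 + 11 = 437
—
[bmi_sum: bmi <= 23 AND triage <= 3]
patient=Yara: ✗
patient=Carmen: ✗
patient=Eve: ✓ → 95
patient=Hiro: ✗
patient=Jude: ✗
patient=Tara: ✗
patient=Kai: ✗
patient=Omar: ✗
patient=Vik: ✗
bmi_sum = 95

triage_sum=437, bmi_sum=95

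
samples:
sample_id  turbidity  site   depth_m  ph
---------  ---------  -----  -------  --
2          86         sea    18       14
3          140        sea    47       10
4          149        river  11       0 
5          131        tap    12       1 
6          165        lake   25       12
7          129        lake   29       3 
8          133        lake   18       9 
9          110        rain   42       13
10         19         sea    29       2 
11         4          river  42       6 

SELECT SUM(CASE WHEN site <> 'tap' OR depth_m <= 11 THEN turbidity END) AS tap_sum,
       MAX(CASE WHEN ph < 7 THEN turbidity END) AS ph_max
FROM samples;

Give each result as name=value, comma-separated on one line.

[tap_sum: site <> 'tap' OR depth_m <= 11]
sample_id=2: ✓ → 86
sample_id=3: ✓ → 140
sample_id=4: ✓ → 149
sample_id=5: ✗
sample_id=6: ✓ → 165
sample_id=7: ✓ → 129
sample_id=8: ✓ → 133
sample_id=9: ✓ → 110
sample_id=10: ✓ → 19
sample_id=11: ✓ → 4
tap_sum = 86 + 140 + 149 + 165 + 129 + 133 + 110 + 19 + 4 = 935
—
[ph_max: ph < 7]
sample_id=2: ✗
sample_id=3: ✗
sample_id=4: ✓ → 149
sample_id=5: ✓ → 131
sample_id=6: ✗
sample_id=7: ✓ → 129
sample_id=8: ✗
sample_id=9: ✗
sample_id=10: ✓ → 19
sample_id=11: ✓ → 4
ph_max = MAX(149, 131, 129, 19, 4) = 149

tap_sum=935, ph_max=149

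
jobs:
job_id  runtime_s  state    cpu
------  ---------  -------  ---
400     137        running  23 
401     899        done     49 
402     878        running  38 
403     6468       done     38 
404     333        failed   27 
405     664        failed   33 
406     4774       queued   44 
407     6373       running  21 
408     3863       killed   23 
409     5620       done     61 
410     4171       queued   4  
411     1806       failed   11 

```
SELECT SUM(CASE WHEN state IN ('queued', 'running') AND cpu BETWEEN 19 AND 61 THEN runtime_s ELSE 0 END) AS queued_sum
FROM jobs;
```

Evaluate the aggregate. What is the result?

job_id=400: ✓ → 137
job_id=401: ✗
job_id=402: ✓ → 878
job_id=403: ✗
job_id=404: ✗
job_id=405: ✗
job_id=406: ✓ → 4774
job_id=407: ✓ → 6373
job_id=408: ✗
job_id=409: ✗
job_id=410: ✗
job_id=411: ✗
queued_sum = 137 + 878 + 4774 + 6373 = 12162

12162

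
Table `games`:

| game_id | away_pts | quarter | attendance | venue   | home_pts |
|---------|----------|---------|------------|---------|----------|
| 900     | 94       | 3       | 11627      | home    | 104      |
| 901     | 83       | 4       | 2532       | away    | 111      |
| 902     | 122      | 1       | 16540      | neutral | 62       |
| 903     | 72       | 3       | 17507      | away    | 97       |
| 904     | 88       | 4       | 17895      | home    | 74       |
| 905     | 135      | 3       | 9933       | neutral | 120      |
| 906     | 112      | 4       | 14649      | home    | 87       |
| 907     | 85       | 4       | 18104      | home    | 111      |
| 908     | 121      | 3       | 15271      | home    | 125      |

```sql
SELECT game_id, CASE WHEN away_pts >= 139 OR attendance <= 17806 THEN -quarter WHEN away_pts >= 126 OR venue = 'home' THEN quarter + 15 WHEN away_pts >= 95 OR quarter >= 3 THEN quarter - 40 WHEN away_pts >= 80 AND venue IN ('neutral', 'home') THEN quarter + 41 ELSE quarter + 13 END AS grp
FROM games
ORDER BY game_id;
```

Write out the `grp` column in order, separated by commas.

-3, -4, -1, -3, 19, -3, -4, 19, -3

game_id=900: away_pts >= 139 OR attendance <= 17806 → -3
game_id=901: away_pts >= 139 OR attendance <= 17806 → -4
game_id=902: away_pts >= 139 OR attendance <= 17806 → -1
game_id=903: away_pts >= 139 OR attendance <= 17806 → -3
game_id=904: away_pts >= 126 OR venue = 'home' → 19
game_id=905: away_pts >= 139 OR attendance <= 17806 → -3
game_id=906: away_pts >= 139 OR attendance <= 17806 → -4
game_id=907: away_pts >= 126 OR venue = 'home' → 19
game_id=908: away_pts >= 139 OR attendance <= 17806 → -3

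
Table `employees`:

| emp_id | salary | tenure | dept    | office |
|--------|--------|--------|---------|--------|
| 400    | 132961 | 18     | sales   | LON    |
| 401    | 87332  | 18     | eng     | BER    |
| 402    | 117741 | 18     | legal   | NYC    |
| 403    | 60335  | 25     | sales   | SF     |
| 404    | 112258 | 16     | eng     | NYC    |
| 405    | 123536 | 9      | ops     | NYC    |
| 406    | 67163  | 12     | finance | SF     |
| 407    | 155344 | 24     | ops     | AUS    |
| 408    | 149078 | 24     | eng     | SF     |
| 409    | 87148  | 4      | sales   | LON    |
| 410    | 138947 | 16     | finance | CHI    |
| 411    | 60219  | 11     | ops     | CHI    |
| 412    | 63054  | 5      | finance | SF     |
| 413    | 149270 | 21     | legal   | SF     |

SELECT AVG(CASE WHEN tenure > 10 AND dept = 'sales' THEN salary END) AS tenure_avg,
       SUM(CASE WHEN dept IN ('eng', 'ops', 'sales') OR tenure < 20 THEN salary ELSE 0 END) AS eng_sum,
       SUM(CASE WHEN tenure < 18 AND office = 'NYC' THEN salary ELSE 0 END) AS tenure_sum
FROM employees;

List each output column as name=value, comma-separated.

[tenure_avg: tenure > 10 AND dept = 'sales']
emp_id=400: ✓ → 132961
emp_id=401: ✗
emp_id=402: ✗
emp_id=403: ✓ → 60335
emp_id=404: ✗
emp_id=405: ✗
emp_id=406: ✗
emp_id=407: ✗
emp_id=408: ✗
emp_id=409: ✗
emp_id=410: ✗
emp_id=411: ✗
emp_id=412: ✗
emp_id=413: ✗
tenure_avg = (132961 + 60335) / 2 = 96648
—
[eng_sum: dept IN ('eng', 'ops', 'sales') OR tenure < 20]
emp_id=400: ✓ → 132961
emp_id=401: ✓ → 87332
emp_id=402: ✓ → 117741
emp_id=403: ✓ → 60335
emp_id=404: ✓ → 112258
emp_id=405: ✓ → 123536
emp_id=406: ✓ → 67163
emp_id=407: ✓ → 155344
emp_id=408: ✓ → 149078
emp_id=409: ✓ → 87148
emp_id=410: ✓ → 138947
emp_id=411: ✓ → 60219
emp_id=412: ✓ → 63054
emp_id=413: ✗
eng_sum = 132961 + 87332 + 117741 + 60335 + 112258 + 123536 + 67163 + 155344 + 149078 + 87148 + 138947 + 60219 + 63054 = 1355116
—
[tenure_sum: tenure < 18 AND office = 'NYC']
emp_id=400: ✗
emp_id=401: ✗
emp_id=402: ✗
emp_id=403: ✗
emp_id=404: ✓ → 112258
emp_id=405: ✓ → 123536
emp_id=406: ✗
emp_id=407: ✗
emp_id=408: ✗
emp_id=409: ✗
emp_id=410: ✗
emp_id=411: ✗
emp_id=412: ✗
emp_id=413: ✗
tenure_sum = 112258 + 123536 = 235794

tenure_avg=96648, eng_sum=1355116, tenure_sum=235794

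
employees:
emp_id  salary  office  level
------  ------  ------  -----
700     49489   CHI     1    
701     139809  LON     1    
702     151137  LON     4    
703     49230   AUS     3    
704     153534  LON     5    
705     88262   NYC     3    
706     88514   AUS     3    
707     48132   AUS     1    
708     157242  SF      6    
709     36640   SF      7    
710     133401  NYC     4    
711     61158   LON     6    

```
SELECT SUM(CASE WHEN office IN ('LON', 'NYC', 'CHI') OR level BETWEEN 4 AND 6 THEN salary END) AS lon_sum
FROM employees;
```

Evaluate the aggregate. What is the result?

934032

emp_id=700: ✓ → 49489
emp_id=701: ✓ → 139809
emp_id=702: ✓ → 151137
emp_id=703: ✗
emp_id=704: ✓ → 153534
emp_id=705: ✓ → 88262
emp_id=706: ✗
emp_id=707: ✗
emp_id=708: ✓ → 157242
emp_id=709: ✗
emp_id=710: ✓ → 133401
emp_id=711: ✓ → 61158
lon_sum = 49489 + 139809 + 151137 + 153534 + 88262 + 157242 + 133401 + 61158 = 934032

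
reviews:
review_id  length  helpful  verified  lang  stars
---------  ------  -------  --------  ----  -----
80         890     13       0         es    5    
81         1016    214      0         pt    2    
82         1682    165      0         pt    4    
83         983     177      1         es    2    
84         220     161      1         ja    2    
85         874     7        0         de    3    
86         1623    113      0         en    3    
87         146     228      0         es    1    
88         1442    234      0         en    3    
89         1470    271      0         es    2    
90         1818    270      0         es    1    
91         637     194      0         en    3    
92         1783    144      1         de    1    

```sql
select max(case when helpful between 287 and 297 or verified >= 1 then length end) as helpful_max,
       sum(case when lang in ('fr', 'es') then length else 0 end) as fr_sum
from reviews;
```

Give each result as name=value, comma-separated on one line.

helpful_max=1783, fr_sum=5307

[helpful_max: helpful between 287 and 297 or verified >= 1]
review_id=80: ✗
review_id=81: ✗
review_id=82: ✗
review_id=83: ✓ → 983
review_id=84: ✓ → 220
review_id=85: ✗
review_id=86: ✗
review_id=87: ✗
review_id=88: ✗
review_id=89: ✗
review_id=90: ✗
review_id=91: ✗
review_id=92: ✓ → 1783
helpful_max = MAX(983, 220, 1783) = 1783
—
[fr_sum: lang in ('fr', 'es')]
review_id=80: ✓ → 890
review_id=81: ✗
review_id=82: ✗
review_id=83: ✓ → 983
review_id=84: ✗
review_id=85: ✗
review_id=86: ✗
review_id=87: ✓ → 146
review_id=88: ✗
review_id=89: ✓ → 1470
review_id=90: ✓ → 1818
review_id=91: ✗
review_id=92: ✗
fr_sum = 890 + 983 + 146 + 1470 + 1818 = 5307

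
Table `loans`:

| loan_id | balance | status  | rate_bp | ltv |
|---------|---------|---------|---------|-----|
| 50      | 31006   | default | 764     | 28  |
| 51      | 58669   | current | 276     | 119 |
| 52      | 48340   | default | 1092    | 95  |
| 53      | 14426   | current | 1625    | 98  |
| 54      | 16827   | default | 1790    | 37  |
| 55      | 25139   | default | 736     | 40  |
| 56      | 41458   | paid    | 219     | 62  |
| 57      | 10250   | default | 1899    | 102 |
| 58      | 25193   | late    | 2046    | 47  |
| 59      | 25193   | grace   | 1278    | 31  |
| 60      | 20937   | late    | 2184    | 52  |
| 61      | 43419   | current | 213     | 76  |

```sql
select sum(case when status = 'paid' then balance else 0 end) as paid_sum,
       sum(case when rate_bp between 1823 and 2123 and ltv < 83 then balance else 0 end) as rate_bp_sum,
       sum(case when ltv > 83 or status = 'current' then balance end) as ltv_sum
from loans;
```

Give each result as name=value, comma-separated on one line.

paid_sum=41458, rate_bp_sum=25193, ltv_sum=175104

[paid_sum: status = 'paid']
loan_id=50: ✗
loan_id=51: ✗
loan_id=52: ✗
loan_id=53: ✗
loan_id=54: ✗
loan_id=55: ✗
loan_id=56: ✓ → 41458
loan_id=57: ✗
loan_id=58: ✗
loan_id=59: ✗
loan_id=60: ✗
loan_id=61: ✗
paid_sum = 41458
—
[rate_bp_sum: rate_bp between 1823 and 2123 and ltv < 83]
loan_id=50: ✗
loan_id=51: ✗
loan_id=52: ✗
loan_id=53: ✗
loan_id=54: ✗
loan_id=55: ✗
loan_id=56: ✗
loan_id=57: ✗
loan_id=58: ✓ → 25193
loan_id=59: ✗
loan_id=60: ✗
loan_id=61: ✗
rate_bp_sum = 25193
—
[ltv_sum: ltv > 83 or status = 'current']
loan_id=50: ✗
loan_id=51: ✓ → 58669
loan_id=52: ✓ → 48340
loan_id=53: ✓ → 14426
loan_id=54: ✗
loan_id=55: ✗
loan_id=56: ✗
loan_id=57: ✓ → 10250
loan_id=58: ✗
loan_id=59: ✗
loan_id=60: ✗
loan_id=61: ✓ → 43419
ltv_sum = 58669 + 48340 + 14426 + 10250 + 43419 = 175104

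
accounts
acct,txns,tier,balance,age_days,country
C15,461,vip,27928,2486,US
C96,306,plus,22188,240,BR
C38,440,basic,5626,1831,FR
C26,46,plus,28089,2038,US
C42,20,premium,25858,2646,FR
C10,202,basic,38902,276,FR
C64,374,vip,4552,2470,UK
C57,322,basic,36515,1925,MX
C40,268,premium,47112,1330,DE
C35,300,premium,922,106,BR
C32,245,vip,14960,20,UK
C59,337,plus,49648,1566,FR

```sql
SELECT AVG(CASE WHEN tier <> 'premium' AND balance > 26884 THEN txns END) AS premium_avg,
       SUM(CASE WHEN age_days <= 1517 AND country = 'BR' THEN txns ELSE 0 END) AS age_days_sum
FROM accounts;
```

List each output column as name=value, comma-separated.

premium_avg=273.6, age_days_sum=606

[premium_avg: tier <> 'premium' AND balance > 26884]
acct=C15: ✓ → 461
acct=C96: ✗
acct=C38: ✗
acct=C26: ✓ → 46
acct=C42: ✗
acct=C10: ✓ → 202
acct=C64: ✗
acct=C57: ✓ → 322
acct=C40: ✗
acct=C35: ✗
acct=C32: ✗
acct=C59: ✓ → 337
premium_avg = (461 + 46 + 202 + 322 + 337) / 5 = 273.6
—
[age_days_sum: age_days <= 1517 AND country = 'BR']
acct=C15: ✗
acct=C96: ✓ → 306
acct=C38: ✗
acct=C26: ✗
acct=C42: ✗
acct=C10: ✗
acct=C64: ✗
acct=C57: ✗
acct=C40: ✗
acct=C35: ✓ → 300
acct=C32: ✗
acct=C59: ✗
age_days_sum = 306 + 300 = 606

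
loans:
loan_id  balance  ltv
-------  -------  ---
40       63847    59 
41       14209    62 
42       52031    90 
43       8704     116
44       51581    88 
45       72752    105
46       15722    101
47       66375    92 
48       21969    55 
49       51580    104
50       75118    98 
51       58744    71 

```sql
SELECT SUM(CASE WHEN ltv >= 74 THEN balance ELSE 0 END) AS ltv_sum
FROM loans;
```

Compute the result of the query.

loan_id=40: ✗
loan_id=41: ✗
loan_id=42: ✓ → 52031
loan_id=43: ✓ → 8704
loan_id=44: ✓ → 51581
loan_id=45: ✓ → 72752
loan_id=46: ✓ → 15722
loan_id=47: ✓ → 66375
loan_id=48: ✗
loan_id=49: ✓ → 51580
loan_id=50: ✓ → 75118
loan_id=51: ✗
ltv_sum = 52031 + 8704 + 51581 + 72752 + 15722 + 66375 + 51580 + 75118 = 393863

393863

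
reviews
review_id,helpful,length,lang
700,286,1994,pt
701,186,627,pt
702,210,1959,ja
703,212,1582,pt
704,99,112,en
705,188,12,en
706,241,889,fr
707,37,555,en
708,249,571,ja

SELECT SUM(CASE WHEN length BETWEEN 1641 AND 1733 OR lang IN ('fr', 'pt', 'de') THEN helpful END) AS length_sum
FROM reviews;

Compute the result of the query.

925

review_id=700: ✓ → 286
review_id=701: ✓ → 186
review_id=702: ✗
review_id=703: ✓ → 212
review_id=704: ✗
review_id=705: ✗
review_id=706: ✓ → 241
review_id=707: ✗
review_id=708: ✗
length_sum = 286 + 186 + 212 + 241 = 925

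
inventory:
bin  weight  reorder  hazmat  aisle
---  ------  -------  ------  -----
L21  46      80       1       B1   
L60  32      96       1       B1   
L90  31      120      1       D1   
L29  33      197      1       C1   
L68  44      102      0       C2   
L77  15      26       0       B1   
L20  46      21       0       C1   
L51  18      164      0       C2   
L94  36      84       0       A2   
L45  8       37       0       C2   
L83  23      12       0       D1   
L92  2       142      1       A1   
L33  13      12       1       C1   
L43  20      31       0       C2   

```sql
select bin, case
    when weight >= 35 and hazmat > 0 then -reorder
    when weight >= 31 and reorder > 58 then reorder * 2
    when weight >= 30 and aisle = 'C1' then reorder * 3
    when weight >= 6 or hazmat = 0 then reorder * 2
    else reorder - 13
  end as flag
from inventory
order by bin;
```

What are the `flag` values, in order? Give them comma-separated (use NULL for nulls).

bin=L20: weight >= 30 and aisle = 'C1' → 63
bin=L21: weight >= 35 and hazmat > 0 → -80
bin=L29: weight >= 31 and reorder > 58 → 394
bin=L33: weight >= 6 or hazmat = 0 → 24
bin=L43: weight >= 6 or hazmat = 0 → 62
bin=L45: weight >= 6 or hazmat = 0 → 74
bin=L51: weight >= 6 or hazmat = 0 → 328
bin=L60: weight >= 31 and reorder > 58 → 192
bin=L68: weight >= 31 and reorder > 58 → 204
bin=L77: weight >= 6 or hazmat = 0 → 52
bin=L83: weight >= 6 or hazmat = 0 → 24
bin=L90: weight >= 31 and reorder > 58 → 240
bin=L92: ELSE → 129
bin=L94: weight >= 31 and reorder > 58 → 168

63, -80, 394, 24, 62, 74, 328, 192, 204, 52, 24, 240, 129, 168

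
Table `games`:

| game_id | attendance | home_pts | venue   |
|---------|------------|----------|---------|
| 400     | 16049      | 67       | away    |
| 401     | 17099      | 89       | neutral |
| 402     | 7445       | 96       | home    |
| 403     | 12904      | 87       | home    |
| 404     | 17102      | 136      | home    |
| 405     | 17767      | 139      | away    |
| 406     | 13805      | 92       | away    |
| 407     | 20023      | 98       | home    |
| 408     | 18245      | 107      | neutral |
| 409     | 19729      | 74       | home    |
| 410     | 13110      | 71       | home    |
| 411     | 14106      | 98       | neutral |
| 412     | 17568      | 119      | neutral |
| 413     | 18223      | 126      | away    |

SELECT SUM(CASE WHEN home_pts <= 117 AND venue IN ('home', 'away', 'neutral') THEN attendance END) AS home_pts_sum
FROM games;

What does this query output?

152515

game_id=400: ✓ → 16049
game_id=401: ✓ → 17099
game_id=402: ✓ → 7445
game_id=403: ✓ → 12904
game_id=404: ✗
game_id=405: ✗
game_id=406: ✓ → 13805
game_id=407: ✓ → 20023
game_id=408: ✓ → 18245
game_id=409: ✓ → 19729
game_id=410: ✓ → 13110
game_id=411: ✓ → 14106
game_id=412: ✗
game_id=413: ✗
home_pts_sum = 16049 + 17099 + 7445 + 12904 + 13805 + 20023 + 18245 + 19729 + 13110 + 14106 = 152515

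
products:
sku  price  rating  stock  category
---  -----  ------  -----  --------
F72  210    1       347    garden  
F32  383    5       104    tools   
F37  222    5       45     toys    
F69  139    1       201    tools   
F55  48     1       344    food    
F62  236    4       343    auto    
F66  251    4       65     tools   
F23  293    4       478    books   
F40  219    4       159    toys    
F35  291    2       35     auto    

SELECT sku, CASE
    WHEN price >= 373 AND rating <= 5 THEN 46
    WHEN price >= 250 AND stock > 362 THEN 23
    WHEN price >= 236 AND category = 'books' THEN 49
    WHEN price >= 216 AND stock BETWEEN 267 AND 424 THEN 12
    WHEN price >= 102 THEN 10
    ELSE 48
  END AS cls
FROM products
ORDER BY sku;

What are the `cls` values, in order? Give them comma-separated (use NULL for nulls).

sku=F23: price >= 250 AND stock > 362 → 23
sku=F32: price >= 373 AND rating <= 5 → 46
sku=F35: price >= 102 → 10
sku=F37: price >= 102 → 10
sku=F40: price >= 102 → 10
sku=F55: ELSE → 48
sku=F62: price >= 216 AND stock BETWEEN 267 AND 424 → 12
sku=F66: price >= 102 → 10
sku=F69: price >= 102 → 10
sku=F72: price >= 102 → 10

23, 46, 10, 10, 10, 48, 12, 10, 10, 10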